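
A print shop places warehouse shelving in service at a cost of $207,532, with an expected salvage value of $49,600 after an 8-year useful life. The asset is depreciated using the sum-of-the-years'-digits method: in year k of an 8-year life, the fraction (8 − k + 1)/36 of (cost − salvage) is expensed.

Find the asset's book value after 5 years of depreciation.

$75,922

Depreciable base = $207,532 − $49,600 = $157,932.
Sum of the years' digits = 8+7+6+5+4+3+2+1 = 36.
Year 1: $157,932 × 8/36 = $35,096. Book value $172,436.
Year 2: $157,932 × 7/36 = $30,709. Book value $141,727.
Year 3: $157,932 × 6/36 = $26,322. Book value $115,405.
Year 4: $157,932 × 5/36 = $21,935. Book value $93,470.
Year 5: $157,932 × 4/36 = $17,548. Book value $75,922.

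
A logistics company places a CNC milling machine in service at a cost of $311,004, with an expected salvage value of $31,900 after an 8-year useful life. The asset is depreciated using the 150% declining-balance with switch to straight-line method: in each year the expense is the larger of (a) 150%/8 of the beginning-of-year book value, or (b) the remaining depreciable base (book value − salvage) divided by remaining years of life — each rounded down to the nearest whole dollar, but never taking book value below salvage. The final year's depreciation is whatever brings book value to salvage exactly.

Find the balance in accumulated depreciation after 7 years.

$253,194

Depreciable base = $311,004 − $31,900 = $279,104.
Year 1: DB = ⌊$311,004 × 150%/8⌋ = $58,313; SL = ⌊$279,104/8⌋ = $34,888 → take DB $58,313. Book value $252,691.
Year 2: DB = ⌊$252,691 × 150%/8⌋ = $47,379; SL = ⌊$220,791/7⌋ = $31,541 → take DB $47,379. Book value $205,312.
Year 3: DB = ⌊$205,312 × 150%/8⌋ = $38,496; SL = ⌊$173,412/6⌋ = $28,902 → take DB $38,496. Book value $166,816.
Year 4: DB = ⌊$166,816 × 150%/8⌋ = $31,278; SL = ⌊$134,916/5⌋ = $26,983 → take DB $31,278. Book value $135,538.
Year 5: DB = ⌊$135,538 × 150%/8⌋ = $25,413; SL = ⌊$103,638/4⌋ = $25,909 → take SL $25,909. Book value $109,629.
Year 6: DB = ⌊$109,629 × 150%/8⌋ = $20,555; SL = ⌊$77,729/3⌋ = $25,909 → take SL $25,909. Book value $83,720.
Year 7: DB = ⌊$83,720 × 150%/8⌋ = $15,697; SL = ⌊$51,820/2⌋ = $25,910 → take SL $25,910. Book value $57,810.
Accumulated through year 7 = $311,004 − $57,810 = $253,194.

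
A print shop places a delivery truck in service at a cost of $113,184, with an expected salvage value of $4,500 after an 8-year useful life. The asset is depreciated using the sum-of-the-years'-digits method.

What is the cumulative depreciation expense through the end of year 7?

Depreciable base = $113,184 − $4,500 = $108,684.
Sum of the years' digits = 8+7+6+5+4+3+2+1 = 36.
Year 1: $108,684 × 8/36 = $24,152. Book value $89,032.
Year 2: $108,684 × 7/36 = $21,133. Book value $67,899.
Year 3: $108,684 × 6/36 = $18,114. Book value $49,785.
Year 4: $108,684 × 5/36 = $15,095. Book value $34,690.
Year 5: $108,684 × 4/36 = $12,076. Book value $22,614.
Year 6: $108,684 × 3/36 = $9,057. Book value $13,557.
Year 7: $108,684 × 2/36 = $6,038. Book value $7,519.
Accumulated through year 7 = $113,184 − $7,519 = $105,665.

$105,665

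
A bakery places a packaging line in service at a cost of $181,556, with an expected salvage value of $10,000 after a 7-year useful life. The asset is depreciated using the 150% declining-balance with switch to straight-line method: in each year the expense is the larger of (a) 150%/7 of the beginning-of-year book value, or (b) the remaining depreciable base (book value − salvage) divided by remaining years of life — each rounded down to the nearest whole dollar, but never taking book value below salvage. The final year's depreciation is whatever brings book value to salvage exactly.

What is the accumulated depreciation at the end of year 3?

$93,490

Depreciable base = $181,556 − $10,000 = $171,556.
Year 1: DB = ⌊$181,556 × 150%/7⌋ = $38,904; SL = ⌊$171,556/7⌋ = $24,508 → take DB $38,904. Book value $142,652.
Year 2: DB = ⌊$142,652 × 150%/7⌋ = $30,568; SL = ⌊$132,652/6⌋ = $22,108 → take DB $30,568. Book value $112,084.
Year 3: DB = ⌊$112,084 × 150%/7⌋ = $24,018; SL = ⌊$102,084/5⌋ = $20,416 → take DB $24,018. Book value $88,066.
Accumulated through year 3 = $181,556 − $88,066 = $93,490.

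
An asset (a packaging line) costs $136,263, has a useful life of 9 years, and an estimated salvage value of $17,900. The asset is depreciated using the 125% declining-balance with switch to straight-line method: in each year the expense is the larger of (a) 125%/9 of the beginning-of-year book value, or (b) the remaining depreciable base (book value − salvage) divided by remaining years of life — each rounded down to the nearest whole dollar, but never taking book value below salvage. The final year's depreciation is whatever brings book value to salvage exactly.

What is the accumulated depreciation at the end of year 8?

$106,958

Depreciable base = $136,263 − $17,900 = $118,363.
Year 1: DB = ⌊$136,263 × 125%/9⌋ = $18,925; SL = ⌊$118,363/9⌋ = $13,151 → take DB $18,925. Book value $117,338.
Year 2: DB = ⌊$117,338 × 125%/9⌋ = $16,296; SL = ⌊$99,438/8⌋ = $12,429 → take DB $16,296. Book value $101,042.
Year 3: DB = ⌊$101,042 × 125%/9⌋ = $14,033; SL = ⌊$83,142/7⌋ = $11,877 → take DB $14,033. Book value $87,009.
Year 4: DB = ⌊$87,009 × 125%/9⌋ = $12,084; SL = ⌊$69,109/6⌋ = $11,518 → take DB $12,084. Book value $74,925.
Year 5: DB = ⌊$74,925 × 125%/9⌋ = $10,406; SL = ⌊$57,025/5⌋ = $11,405 → take SL $11,405. Book value $63,520.
Year 6: DB = ⌊$63,520 × 125%/9⌋ = $8,822; SL = ⌊$45,620/4⌋ = $11,405 → take SL $11,405. Book value $52,115.
Year 7: DB = ⌊$52,115 × 125%/9⌋ = $7,238; SL = ⌊$34,215/3⌋ = $11,405 → take SL $11,405. Book value $40,710.
Year 8: DB = ⌊$40,710 × 125%/9⌋ = $5,654; SL = ⌊$22,810/2⌋ = $11,405 → take SL $11,405. Book value $29,305.
Accumulated through year 8 = $136,263 − $29,305 = $106,958.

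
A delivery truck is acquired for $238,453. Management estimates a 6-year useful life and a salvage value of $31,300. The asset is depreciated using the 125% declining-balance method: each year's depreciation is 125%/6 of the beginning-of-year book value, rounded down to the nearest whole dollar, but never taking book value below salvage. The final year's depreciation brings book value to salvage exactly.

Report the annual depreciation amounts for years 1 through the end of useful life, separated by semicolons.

Depreciable base = $238,453 − $31,300 = $207,153.
Year 1: ⌊$238,453 × 125%/6⌋ = $49,677. Book value $188,776.
Year 2: ⌊$188,776 × 125%/6⌋ = $39,328. Book value $149,448.
Year 3: ⌊$149,448 × 125%/6⌋ = $31,135. Book value $118,313.
Year 4: ⌊$118,313 × 125%/6⌋ = $24,648. Book value $93,665.
Year 5: ⌊$93,665 × 125%/6⌋ = $19,513. Book value $74,152.
Year 6 (final): $74,152 − $31,300 = $42,852. Book value $31,300.

$49,677; $39,328; $31,135; $24,648; $19,513; $42,852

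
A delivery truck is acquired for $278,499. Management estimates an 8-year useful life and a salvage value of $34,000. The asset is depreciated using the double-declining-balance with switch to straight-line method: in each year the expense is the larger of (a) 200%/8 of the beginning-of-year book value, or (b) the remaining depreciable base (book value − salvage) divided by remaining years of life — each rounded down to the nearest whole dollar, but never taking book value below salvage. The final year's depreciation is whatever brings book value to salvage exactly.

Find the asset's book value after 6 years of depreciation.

$49,568

Depreciable base = $278,499 − $34,000 = $244,499.
Year 1: DB = ⌊$278,499 × 200%/8⌋ = $69,624; SL = ⌊$244,499/8⌋ = $30,562 → take DB $69,624. Book value $208,875.
Year 2: DB = ⌊$208,875 × 200%/8⌋ = $52,218; SL = ⌊$174,875/7⌋ = $24,982 → take DB $52,218. Book value $156,657.
Year 3: DB = ⌊$156,657 × 200%/8⌋ = $39,164; SL = ⌊$122,657/6⌋ = $20,442 → take DB $39,164. Book value $117,493.
Year 4: DB = ⌊$117,493 × 200%/8⌋ = $29,373; SL = ⌊$83,493/5⌋ = $16,698 → take DB $29,373. Book value $88,120.
Year 5: DB = ⌊$88,120 × 200%/8⌋ = $22,030; SL = ⌊$54,120/4⌋ = $13,530 → take DB $22,030. Book value $66,090.
Year 6: DB = ⌊$66,090 × 200%/8⌋ = $16,522; SL = ⌊$32,090/3⌋ = $10,696 → take DB $16,522. Book value $49,568.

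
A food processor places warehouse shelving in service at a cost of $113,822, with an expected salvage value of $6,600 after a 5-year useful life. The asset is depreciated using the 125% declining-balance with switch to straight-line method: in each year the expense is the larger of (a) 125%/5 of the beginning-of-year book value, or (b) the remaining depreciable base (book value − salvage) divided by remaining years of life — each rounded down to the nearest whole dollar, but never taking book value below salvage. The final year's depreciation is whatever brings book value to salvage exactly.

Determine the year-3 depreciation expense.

Depreciable base = $113,822 − $6,600 = $107,222.
Year 1: DB = ⌊$113,822 × 125%/5⌋ = $28,455; SL = ⌊$107,222/5⌋ = $21,444 → take DB $28,455. Book value $85,367.
Year 2: DB = ⌊$85,367 × 125%/5⌋ = $21,341; SL = ⌊$78,767/4⌋ = $19,691 → take DB $21,341. Book value $64,026.
Year 3: DB = ⌊$64,026 × 125%/5⌋ = $16,006; SL = ⌊$57,426/3⌋ = $19,142 → take SL $19,142. Book value $44,884.

$19,142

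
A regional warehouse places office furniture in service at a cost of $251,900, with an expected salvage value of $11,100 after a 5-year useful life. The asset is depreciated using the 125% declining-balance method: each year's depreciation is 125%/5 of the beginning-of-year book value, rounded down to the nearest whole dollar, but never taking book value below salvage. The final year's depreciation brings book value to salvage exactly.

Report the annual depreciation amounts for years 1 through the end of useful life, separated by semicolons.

$62,975; $47,231; $35,423; $26,567; $68,604

Depreciable base = $251,900 − $11,100 = $240,800.
Year 1: ⌊$251,900 × 125%/5⌋ = $62,975. Book value $188,925.
Year 2: ⌊$188,925 × 125%/5⌋ = $47,231. Book value $141,694.
Year 3: ⌊$141,694 × 125%/5⌋ = $35,423. Book value $106,271.
Year 4: ⌊$106,271 × 125%/5⌋ = $26,567. Book value $79,704.
Year 5 (final): $79,704 − $11,100 = $68,604. Book value $11,100.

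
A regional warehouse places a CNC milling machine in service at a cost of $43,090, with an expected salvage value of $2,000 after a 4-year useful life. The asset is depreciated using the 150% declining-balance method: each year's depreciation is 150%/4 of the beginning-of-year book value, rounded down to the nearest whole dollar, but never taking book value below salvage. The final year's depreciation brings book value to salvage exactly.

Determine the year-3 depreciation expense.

Depreciable base = $43,090 − $2,000 = $41,090.
Year 1: ⌊$43,090 × 150%/4⌋ = $16,158. Book value $26,932.
Year 2: ⌊$26,932 × 150%/4⌋ = $10,099. Book value $16,833.
Year 3: ⌊$16,833 × 150%/4⌋ = $6,312. Book value $10,521.

$6,312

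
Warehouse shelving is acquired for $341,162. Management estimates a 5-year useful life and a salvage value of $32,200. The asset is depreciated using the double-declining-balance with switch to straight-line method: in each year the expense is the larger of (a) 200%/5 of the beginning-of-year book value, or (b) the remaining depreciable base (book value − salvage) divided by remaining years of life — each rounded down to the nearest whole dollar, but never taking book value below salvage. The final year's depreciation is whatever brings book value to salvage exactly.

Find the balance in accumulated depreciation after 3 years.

Depreciable base = $341,162 − $32,200 = $308,962.
Year 1: DB = ⌊$341,162 × 200%/5⌋ = $136,464; SL = ⌊$308,962/5⌋ = $61,792 → take DB $136,464. Book value $204,698.
Year 2: DB = ⌊$204,698 × 200%/5⌋ = $81,879; SL = ⌊$172,498/4⌋ = $43,124 → take DB $81,879. Book value $122,819.
Year 3: DB = ⌊$122,819 × 200%/5⌋ = $49,127; SL = ⌊$90,619/3⌋ = $30,206 → take DB $49,127. Book value $73,692.
Accumulated through year 3 = $341,162 − $73,692 = $267,470.

$267,470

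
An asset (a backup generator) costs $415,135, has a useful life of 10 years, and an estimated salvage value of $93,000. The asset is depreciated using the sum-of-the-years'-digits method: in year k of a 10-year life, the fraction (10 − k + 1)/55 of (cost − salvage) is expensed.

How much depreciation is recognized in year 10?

Depreciable base = $415,135 − $93,000 = $322,135.
Sum of the years' digits = 10+9+8+7+6+5+4+3+2+1 = 55.
Year 1: $322,135 × 10/55 = $58,570. Book value $356,565.
Year 2: $322,135 × 9/55 = $52,713. Book value $303,852.
Year 3: $322,135 × 8/55 = $46,856. Book value $256,996.
Year 4: $322,135 × 7/55 = $40,999. Book value $215,997.
Year 5: $322,135 × 6/55 = $35,142. Book value $180,855.
Year 6: $322,135 × 5/55 = $29,285. Book value $151,570.
Year 7: $322,135 × 4/55 = $23,428. Book value $128,142.
Year 8: $322,135 × 3/55 = $17,571. Book value $110,571.
Year 9: $322,135 × 2/55 = $11,714. Book value $98,857.
Year 10: $322,135 × 1/55 = $5,857. Book value $93,000.

$5,857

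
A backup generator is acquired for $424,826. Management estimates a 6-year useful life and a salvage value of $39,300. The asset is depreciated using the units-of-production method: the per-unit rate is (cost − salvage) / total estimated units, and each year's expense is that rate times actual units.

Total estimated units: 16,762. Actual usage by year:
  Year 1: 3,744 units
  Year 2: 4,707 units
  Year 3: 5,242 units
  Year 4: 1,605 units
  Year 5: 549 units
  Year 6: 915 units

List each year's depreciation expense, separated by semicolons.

Depreciable base = $424,826 − $39,300 = $385,526.
Rate = $385,526 / 16,762 units = $23 per unit.
Year 1: 3,744 × $23 = $86,112. Book value $338,714.
Year 2: 4,707 × $23 = $108,261. Book value $230,453.
Year 3: 5,242 × $23 = $120,566. Book value $109,887.
Year 4: 1,605 × $23 = $36,915. Book value $72,972.
Year 5: 549 × $23 = $12,627. Book value $60,345.
Year 6: 915 × $23 = $21,045. Book value $39,300.

$86,112; $108,261; $120,566; $36,915; $12,627; $21,045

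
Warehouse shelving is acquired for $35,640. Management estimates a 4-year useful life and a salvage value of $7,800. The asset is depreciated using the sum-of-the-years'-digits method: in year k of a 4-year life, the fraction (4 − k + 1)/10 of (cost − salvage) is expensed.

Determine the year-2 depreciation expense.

$8,352

Depreciable base = $35,640 − $7,800 = $27,840.
Sum of the years' digits = 4+3+2+1 = 10.
Year 1: $27,840 × 4/10 = $11,136. Book value $24,504.
Year 2: $27,840 × 3/10 = $8,352. Book value $16,152.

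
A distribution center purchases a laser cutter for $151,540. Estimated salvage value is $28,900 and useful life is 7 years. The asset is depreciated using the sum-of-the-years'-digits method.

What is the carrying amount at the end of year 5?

Depreciable base = $151,540 − $28,900 = $122,640.
Sum of the years' digits = 7+6+5+4+3+2+1 = 28.
Year 1: $122,640 × 7/28 = $30,660. Book value $120,880.
Year 2: $122,640 × 6/28 = $26,280. Book value $94,600.
Year 3: $122,640 × 5/28 = $21,900. Book value $72,700.
Year 4: $122,640 × 4/28 = $17,520. Book value $55,180.
Year 5: $122,640 × 3/28 = $13,140. Book value $42,040.

$42,040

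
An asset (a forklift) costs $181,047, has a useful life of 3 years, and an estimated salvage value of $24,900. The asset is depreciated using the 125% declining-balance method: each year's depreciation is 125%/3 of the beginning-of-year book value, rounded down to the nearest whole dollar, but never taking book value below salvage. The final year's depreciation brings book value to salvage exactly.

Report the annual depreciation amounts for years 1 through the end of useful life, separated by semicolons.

$75,436; $44,004; $36,707

Depreciable base = $181,047 − $24,900 = $156,147.
Year 1: ⌊$181,047 × 125%/3⌋ = $75,436. Book value $105,611.
Year 2: ⌊$105,611 × 125%/3⌋ = $44,004. Book value $61,607.
Year 3 (final): $61,607 − $24,900 = $36,707. Book value $24,900.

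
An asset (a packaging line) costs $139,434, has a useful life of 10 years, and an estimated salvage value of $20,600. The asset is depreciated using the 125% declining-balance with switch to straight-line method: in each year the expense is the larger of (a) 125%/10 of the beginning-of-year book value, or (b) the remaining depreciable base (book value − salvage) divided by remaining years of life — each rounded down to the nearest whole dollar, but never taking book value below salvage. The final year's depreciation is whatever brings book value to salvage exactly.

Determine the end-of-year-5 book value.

Depreciable base = $139,434 − $20,600 = $118,834.
Year 1: DB = ⌊$139,434 × 125%/10⌋ = $17,429; SL = ⌊$118,834/10⌋ = $11,883 → take DB $17,429. Book value $122,005.
Year 2: DB = ⌊$122,005 × 125%/10⌋ = $15,250; SL = ⌊$101,405/9⌋ = $11,267 → take DB $15,250. Book value $106,755.
Year 3: DB = ⌊$106,755 × 125%/10⌋ = $13,344; SL = ⌊$86,155/8⌋ = $10,769 → take DB $13,344. Book value $93,411.
Year 4: DB = ⌊$93,411 × 125%/10⌋ = $11,676; SL = ⌊$72,811/7⌋ = $10,401 → take DB $11,676. Book value $81,735.
Year 5: DB = ⌊$81,735 × 125%/10⌋ = $10,216; SL = ⌊$61,135/6⌋ = $10,189 → take DB $10,216. Book value $71,519.

$71,519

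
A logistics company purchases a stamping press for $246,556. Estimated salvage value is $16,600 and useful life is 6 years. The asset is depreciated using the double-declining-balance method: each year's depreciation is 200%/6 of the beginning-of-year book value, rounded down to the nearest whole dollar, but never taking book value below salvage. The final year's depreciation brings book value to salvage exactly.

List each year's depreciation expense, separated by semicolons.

$82,185; $54,790; $36,527; $24,351; $16,234; $15,869

Depreciable base = $246,556 − $16,600 = $229,956.
Year 1: ⌊$246,556 × 200%/6⌋ = $82,185. Book value $164,371.
Year 2: ⌊$164,371 × 200%/6⌋ = $54,790. Book value $109,581.
Year 3: ⌊$109,581 × 200%/6⌋ = $36,527. Book value $73,054.
Year 4: ⌊$73,054 × 200%/6⌋ = $24,351. Book value $48,703.
Year 5: ⌊$48,703 × 200%/6⌋ = $16,234. Book value $32,469.
Year 6 (final): $32,469 − $16,600 = $15,869. Book value $16,600.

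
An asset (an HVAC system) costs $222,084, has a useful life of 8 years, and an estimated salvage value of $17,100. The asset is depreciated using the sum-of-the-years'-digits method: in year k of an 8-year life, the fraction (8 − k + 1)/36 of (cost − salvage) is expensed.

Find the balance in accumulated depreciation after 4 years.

$148,044

Depreciable base = $222,084 − $17,100 = $204,984.
Sum of the years' digits = 8+7+6+5+4+3+2+1 = 36.
Year 1: $204,984 × 8/36 = $45,552. Book value $176,532.
Year 2: $204,984 × 7/36 = $39,858. Book value $136,674.
Year 3: $204,984 × 6/36 = $34,164. Book value $102,510.
Year 4: $204,984 × 5/36 = $28,470. Book value $74,040.
Accumulated through year 4 = $222,084 − $74,040 = $148,044.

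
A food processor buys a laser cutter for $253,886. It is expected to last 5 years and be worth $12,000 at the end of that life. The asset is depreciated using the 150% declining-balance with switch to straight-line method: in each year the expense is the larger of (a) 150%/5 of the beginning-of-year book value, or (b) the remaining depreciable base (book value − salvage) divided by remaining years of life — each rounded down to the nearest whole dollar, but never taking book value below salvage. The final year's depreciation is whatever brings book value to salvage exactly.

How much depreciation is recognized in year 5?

Depreciable base = $253,886 − $12,000 = $241,886.
Year 1: DB = ⌊$253,886 × 150%/5⌋ = $76,165; SL = ⌊$241,886/5⌋ = $48,377 → take DB $76,165. Book value $177,721.
Year 2: DB = ⌊$177,721 × 150%/5⌋ = $53,316; SL = ⌊$165,721/4⌋ = $41,430 → take DB $53,316. Book value $124,405.
Year 3: DB = ⌊$124,405 × 150%/5⌋ = $37,321; SL = ⌊$112,405/3⌋ = $37,468 → take SL $37,468. Book value $86,937.
Year 4: DB = ⌊$86,937 × 150%/5⌋ = $26,081; SL = ⌊$74,937/2⌋ = $37,468 → take SL $37,468. Book value $49,469.
Year 5 (final): $49,469 − $12,000 = $37,469. Book value $12,000.

$37,469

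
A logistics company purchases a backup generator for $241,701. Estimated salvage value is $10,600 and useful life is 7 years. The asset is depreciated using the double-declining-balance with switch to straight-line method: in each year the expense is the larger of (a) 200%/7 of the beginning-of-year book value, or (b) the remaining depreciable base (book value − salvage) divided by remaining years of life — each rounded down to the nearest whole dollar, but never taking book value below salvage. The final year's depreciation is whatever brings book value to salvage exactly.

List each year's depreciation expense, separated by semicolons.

$69,057; $49,326; $35,233; $25,167; $17,976; $17,171; $17,171

Depreciable base = $241,701 − $10,600 = $231,101.
Year 1: DB = ⌊$241,701 × 200%/7⌋ = $69,057; SL = ⌊$231,101/7⌋ = $33,014 → take DB $69,057. Book value $172,644.
Year 2: DB = ⌊$172,644 × 200%/7⌋ = $49,326; SL = ⌊$162,044/6⌋ = $27,007 → take DB $49,326. Book value $123,318.
Year 3: DB = ⌊$123,318 × 200%/7⌋ = $35,233; SL = ⌊$112,718/5⌋ = $22,543 → take DB $35,233. Book value $88,085.
Year 4: DB = ⌊$88,085 × 200%/7⌋ = $25,167; SL = ⌊$77,485/4⌋ = $19,371 → take DB $25,167. Book value $62,918.
Year 5: DB = ⌊$62,918 × 200%/7⌋ = $17,976; SL = ⌊$52,318/3⌋ = $17,439 → take DB $17,976. Book value $44,942.
Year 6: DB = ⌊$44,942 × 200%/7⌋ = $12,840; SL = ⌊$34,342/2⌋ = $17,171 → take SL $17,171. Book value $27,771.
Year 7 (final): $27,771 − $10,600 = $17,171. Book value $10,600.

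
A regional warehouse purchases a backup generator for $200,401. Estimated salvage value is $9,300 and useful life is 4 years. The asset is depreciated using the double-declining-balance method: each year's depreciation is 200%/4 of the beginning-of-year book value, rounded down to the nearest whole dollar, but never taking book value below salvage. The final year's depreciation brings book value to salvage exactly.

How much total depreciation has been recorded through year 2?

Depreciable base = $200,401 − $9,300 = $191,101.
Year 1: ⌊$200,401 × 200%/4⌋ = $100,200. Book value $100,201.
Year 2: ⌊$100,201 × 200%/4⌋ = $50,100. Book value $50,101.
Accumulated through year 2 = $200,401 − $50,101 = $150,300.

$150,300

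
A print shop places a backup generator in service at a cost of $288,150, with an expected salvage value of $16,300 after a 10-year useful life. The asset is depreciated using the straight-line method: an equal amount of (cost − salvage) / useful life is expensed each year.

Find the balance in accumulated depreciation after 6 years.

Depreciable base = $288,150 − $16,300 = $271,850.
Annual expense = $271,850 / 10 = $27,185.
End of year 1: book value $260,965.
End of year 2: book value $233,780.
End of year 3: book value $206,595.
End of year 4: book value $179,410.
End of year 5: book value $152,225.
End of year 6: book value $125,040.
Accumulated through year 6 = $288,150 − $125,040 = $163,110.

$163,110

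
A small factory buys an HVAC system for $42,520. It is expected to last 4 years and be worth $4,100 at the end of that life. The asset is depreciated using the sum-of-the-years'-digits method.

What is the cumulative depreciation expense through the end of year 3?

$34,578

Depreciable base = $42,520 − $4,100 = $38,420.
Sum of the years' digits = 4+3+2+1 = 10.
Year 1: $38,420 × 4/10 = $15,368. Book value $27,152.
Year 2: $38,420 × 3/10 = $11,526. Book value $15,626.
Year 3: $38,420 × 2/10 = $7,684. Book value $7,942.
Accumulated through year 3 = $42,520 − $7,942 = $34,578.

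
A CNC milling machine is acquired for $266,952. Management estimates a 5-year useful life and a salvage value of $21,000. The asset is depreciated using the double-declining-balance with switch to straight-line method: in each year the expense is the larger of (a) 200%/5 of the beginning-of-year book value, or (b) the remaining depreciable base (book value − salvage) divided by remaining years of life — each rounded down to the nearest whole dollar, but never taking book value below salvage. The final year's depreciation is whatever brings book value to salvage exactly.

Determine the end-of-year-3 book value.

$57,663

Depreciable base = $266,952 − $21,000 = $245,952.
Year 1: DB = ⌊$266,952 × 200%/5⌋ = $106,780; SL = ⌊$245,952/5⌋ = $49,190 → take DB $106,780. Book value $160,172.
Year 2: DB = ⌊$160,172 × 200%/5⌋ = $64,068; SL = ⌊$139,172/4⌋ = $34,793 → take DB $64,068. Book value $96,104.
Year 3: DB = ⌊$96,104 × 200%/5⌋ = $38,441; SL = ⌊$75,104/3⌋ = $25,034 → take DB $38,441. Book value $57,663.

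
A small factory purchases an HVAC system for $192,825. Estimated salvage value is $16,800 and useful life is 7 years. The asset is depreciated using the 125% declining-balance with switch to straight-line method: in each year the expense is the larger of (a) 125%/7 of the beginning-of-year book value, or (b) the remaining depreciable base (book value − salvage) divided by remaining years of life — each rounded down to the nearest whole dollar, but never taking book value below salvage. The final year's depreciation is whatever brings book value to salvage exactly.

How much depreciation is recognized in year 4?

$22,518

Depreciable base = $192,825 − $16,800 = $176,025.
Year 1: DB = ⌊$192,825 × 125%/7⌋ = $34,433; SL = ⌊$176,025/7⌋ = $25,146 → take DB $34,433. Book value $158,392.
Year 2: DB = ⌊$158,392 × 125%/7⌋ = $28,284; SL = ⌊$141,592/6⌋ = $23,598 → take DB $28,284. Book value $130,108.
Year 3: DB = ⌊$130,108 × 125%/7⌋ = $23,233; SL = ⌊$113,308/5⌋ = $22,661 → take DB $23,233. Book value $106,875.
Year 4: DB = ⌊$106,875 × 125%/7⌋ = $19,084; SL = ⌊$90,075/4⌋ = $22,518 → take SL $22,518. Book value $84,357.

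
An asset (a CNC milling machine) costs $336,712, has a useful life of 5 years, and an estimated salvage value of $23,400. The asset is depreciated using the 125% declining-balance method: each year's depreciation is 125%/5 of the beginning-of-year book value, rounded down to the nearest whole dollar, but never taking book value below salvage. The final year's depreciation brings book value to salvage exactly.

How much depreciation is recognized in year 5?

Depreciable base = $336,712 − $23,400 = $313,312.
Year 1: ⌊$336,712 × 125%/5⌋ = $84,178. Book value $252,534.
Year 2: ⌊$252,534 × 125%/5⌋ = $63,133. Book value $189,401.
Year 3: ⌊$189,401 × 125%/5⌋ = $47,350. Book value $142,051.
Year 4: ⌊$142,051 × 125%/5⌋ = $35,512. Book value $106,539.
Year 5 (final): $106,539 − $23,400 = $83,139. Book value $23,400.

$83,139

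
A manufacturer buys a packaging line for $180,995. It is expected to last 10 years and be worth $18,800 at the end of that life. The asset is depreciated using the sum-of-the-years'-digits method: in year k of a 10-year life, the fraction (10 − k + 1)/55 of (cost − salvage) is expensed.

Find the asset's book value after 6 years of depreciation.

Depreciable base = $180,995 − $18,800 = $162,195.
Sum of the years' digits = 10+9+8+7+6+5+4+3+2+1 = 55.
Year 1: $162,195 × 10/55 = $29,490. Book value $151,505.
Year 2: $162,195 × 9/55 = $26,541. Book value $124,964.
Year 3: $162,195 × 8/55 = $23,592. Book value $101,372.
Year 4: $162,195 × 7/55 = $20,643. Book value $80,729.
Year 5: $162,195 × 6/55 = $17,694. Book value $63,035.
Year 6: $162,195 × 5/55 = $14,745. Book value $48,290.

$48,290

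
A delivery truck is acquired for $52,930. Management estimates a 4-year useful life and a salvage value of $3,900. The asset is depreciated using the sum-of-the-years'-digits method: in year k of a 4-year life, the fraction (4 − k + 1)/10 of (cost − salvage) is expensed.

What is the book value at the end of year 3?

Depreciable base = $52,930 − $3,900 = $49,030.
Sum of the years' digits = 4+3+2+1 = 10.
Year 1: $49,030 × 4/10 = $19,612. Book value $33,318.
Year 2: $49,030 × 3/10 = $14,709. Book value $18,609.
Year 3: $49,030 × 2/10 = $9,806. Book value $8,803.

$8,803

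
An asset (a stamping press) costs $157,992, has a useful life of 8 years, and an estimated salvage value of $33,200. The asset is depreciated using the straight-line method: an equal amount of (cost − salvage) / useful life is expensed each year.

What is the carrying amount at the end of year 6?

Depreciable base = $157,992 − $33,200 = $124,792.
Annual expense = $124,792 / 8 = $15,599.
End of year 1: book value $142,393.
End of year 2: book value $126,794.
End of year 3: book value $111,195.
End of year 4: book value $95,596.
End of year 5: book value $79,997.
End of year 6: book value $64,398.

$64,398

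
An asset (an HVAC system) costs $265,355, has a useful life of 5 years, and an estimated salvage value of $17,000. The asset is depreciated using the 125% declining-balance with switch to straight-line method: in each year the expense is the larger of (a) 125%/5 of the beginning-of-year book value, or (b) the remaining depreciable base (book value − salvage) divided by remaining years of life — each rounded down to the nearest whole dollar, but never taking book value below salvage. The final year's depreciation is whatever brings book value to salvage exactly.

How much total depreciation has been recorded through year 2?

$116,092

Depreciable base = $265,355 − $17,000 = $248,355.
Year 1: DB = ⌊$265,355 × 125%/5⌋ = $66,338; SL = ⌊$248,355/5⌋ = $49,671 → take DB $66,338. Book value $199,017.
Year 2: DB = ⌊$199,017 × 125%/5⌋ = $49,754; SL = ⌊$182,017/4⌋ = $45,504 → take DB $49,754. Book value $149,263.
Accumulated through year 2 = $265,355 − $149,263 = $116,092.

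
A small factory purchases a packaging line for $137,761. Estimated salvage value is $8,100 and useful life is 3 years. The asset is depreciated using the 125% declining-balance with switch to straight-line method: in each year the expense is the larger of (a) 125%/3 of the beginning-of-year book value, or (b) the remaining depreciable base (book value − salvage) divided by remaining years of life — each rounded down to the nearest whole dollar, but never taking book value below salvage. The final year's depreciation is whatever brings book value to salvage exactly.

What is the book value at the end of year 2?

$44,231

Depreciable base = $137,761 − $8,100 = $129,661.
Year 1: DB = ⌊$137,761 × 125%/3⌋ = $57,400; SL = ⌊$129,661/3⌋ = $43,220 → take DB $57,400. Book value $80,361.
Year 2: DB = ⌊$80,361 × 125%/3⌋ = $33,483; SL = ⌊$72,261/2⌋ = $36,130 → take SL $36,130. Book value $44,231.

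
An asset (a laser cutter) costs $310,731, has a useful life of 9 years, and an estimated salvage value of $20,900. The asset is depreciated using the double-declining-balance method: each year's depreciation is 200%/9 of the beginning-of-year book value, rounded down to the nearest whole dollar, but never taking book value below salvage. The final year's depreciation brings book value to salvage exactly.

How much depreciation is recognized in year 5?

Depreciable base = $310,731 − $20,900 = $289,831.
Year 1: ⌊$310,731 × 200%/9⌋ = $69,051. Book value $241,680.
Year 2: ⌊$241,680 × 200%/9⌋ = $53,706. Book value $187,974.
Year 3: ⌊$187,974 × 200%/9⌋ = $41,772. Book value $146,202.
Year 4: ⌊$146,202 × 200%/9⌋ = $32,489. Book value $113,713.
Year 5: ⌊$113,713 × 200%/9⌋ = $25,269. Book value $88,444.

$25,269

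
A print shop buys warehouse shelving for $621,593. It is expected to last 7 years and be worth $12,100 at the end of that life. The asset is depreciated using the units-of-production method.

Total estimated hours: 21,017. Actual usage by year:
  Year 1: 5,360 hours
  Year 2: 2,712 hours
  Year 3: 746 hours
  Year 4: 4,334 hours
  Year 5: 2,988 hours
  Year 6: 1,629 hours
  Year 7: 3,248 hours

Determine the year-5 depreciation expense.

$86,652

Depreciable base = $621,593 − $12,100 = $609,493.
Rate = $609,493 / 21,017 hours = $29 per hour.
Year 1: 5,360 × $29 = $155,440. Book value $466,153.
Year 2: 2,712 × $29 = $78,648. Book value $387,505.
Year 3: 746 × $29 = $21,634. Book value $365,871.
Year 4: 4,334 × $29 = $125,686. Book value $240,185.
Year 5: 2,988 × $29 = $86,652. Book value $153,533.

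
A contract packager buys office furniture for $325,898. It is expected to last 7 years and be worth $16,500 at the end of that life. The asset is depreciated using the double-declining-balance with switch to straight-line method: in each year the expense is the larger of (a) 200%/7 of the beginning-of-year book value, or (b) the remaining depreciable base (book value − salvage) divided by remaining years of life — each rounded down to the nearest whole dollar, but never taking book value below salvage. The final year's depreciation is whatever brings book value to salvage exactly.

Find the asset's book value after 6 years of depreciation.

Depreciable base = $325,898 − $16,500 = $309,398.
Year 1: DB = ⌊$325,898 × 200%/7⌋ = $93,113; SL = ⌊$309,398/7⌋ = $44,199 → take DB $93,113. Book value $232,785.
Year 2: DB = ⌊$232,785 × 200%/7⌋ = $66,510; SL = ⌊$216,285/6⌋ = $36,047 → take DB $66,510. Book value $166,275.
Year 3: DB = ⌊$166,275 × 200%/7⌋ = $47,507; SL = ⌊$149,775/5⌋ = $29,955 → take DB $47,507. Book value $118,768.
Year 4: DB = ⌊$118,768 × 200%/7⌋ = $33,933; SL = ⌊$102,268/4⌋ = $25,567 → take DB $33,933. Book value $84,835.
Year 5: DB = ⌊$84,835 × 200%/7⌋ = $24,238; SL = ⌊$68,335/3⌋ = $22,778 → take DB $24,238. Book value $60,597.
Year 6: DB = ⌊$60,597 × 200%/7⌋ = $17,313; SL = ⌊$44,097/2⌋ = $22,048 → take SL $22,048. Book value $38,549.

$38,549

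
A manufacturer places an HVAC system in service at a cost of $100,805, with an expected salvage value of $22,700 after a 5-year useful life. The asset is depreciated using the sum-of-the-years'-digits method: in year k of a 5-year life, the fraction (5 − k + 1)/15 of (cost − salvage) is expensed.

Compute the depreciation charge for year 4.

$10,414

Depreciable base = $100,805 − $22,700 = $78,105.
Sum of the years' digits = 5+4+3+2+1 = 15.
Year 1: $78,105 × 5/15 = $26,035. Book value $74,770.
Year 2: $78,105 × 4/15 = $20,828. Book value $53,942.
Year 3: $78,105 × 3/15 = $15,621. Book value $38,321.
Year 4: $78,105 × 2/15 = $10,414. Book value $27,907.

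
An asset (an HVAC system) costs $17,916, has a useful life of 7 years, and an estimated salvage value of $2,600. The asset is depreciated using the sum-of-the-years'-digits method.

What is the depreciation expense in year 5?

$1,641

Depreciable base = $17,916 − $2,600 = $15,316.
Sum of the years' digits = 7+6+5+4+3+2+1 = 28.
Year 1: $15,316 × 7/28 = $3,829. Book value $14,087.
Year 2: $15,316 × 6/28 = $3,282. Book value $10,805.
Year 3: $15,316 × 5/28 = $2,735. Book value $8,070.
Year 4: $15,316 × 4/28 = $2,188. Book value $5,882.
Year 5: $15,316 × 3/28 = $1,641. Book value $4,241.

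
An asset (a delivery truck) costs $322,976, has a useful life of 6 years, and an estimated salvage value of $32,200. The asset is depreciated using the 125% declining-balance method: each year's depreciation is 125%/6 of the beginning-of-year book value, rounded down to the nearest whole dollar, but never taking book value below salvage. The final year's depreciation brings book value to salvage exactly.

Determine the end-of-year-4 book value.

Depreciable base = $322,976 − $32,200 = $290,776.
Year 1: ⌊$322,976 × 125%/6⌋ = $67,286. Book value $255,690.
Year 2: ⌊$255,690 × 125%/6⌋ = $53,268. Book value $202,422.
Year 3: ⌊$202,422 × 125%/6⌋ = $42,171. Book value $160,251.
Year 4: ⌊$160,251 × 125%/6⌋ = $33,385. Book value $126,866.

$126,866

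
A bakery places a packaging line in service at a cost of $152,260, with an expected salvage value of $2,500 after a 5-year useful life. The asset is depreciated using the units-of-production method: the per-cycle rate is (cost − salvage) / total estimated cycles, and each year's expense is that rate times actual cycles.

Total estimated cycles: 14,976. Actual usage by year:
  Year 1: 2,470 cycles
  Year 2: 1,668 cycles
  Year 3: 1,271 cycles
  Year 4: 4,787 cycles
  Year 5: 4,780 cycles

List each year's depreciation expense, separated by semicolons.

Depreciable base = $152,260 − $2,500 = $149,760.
Rate = $149,760 / 14,976 cycles = $10 per cycle.
Year 1: 2,470 × $10 = $24,700. Book value $127,560.
Year 2: 1,668 × $10 = $16,680. Book value $110,880.
Year 3: 1,271 × $10 = $12,710. Book value $98,170.
Year 4: 4,787 × $10 = $47,870. Book value $50,300.
Year 5: 4,780 × $10 = $47,800. Book value $2,500.

$24,700; $16,680; $12,710; $47,870; $47,800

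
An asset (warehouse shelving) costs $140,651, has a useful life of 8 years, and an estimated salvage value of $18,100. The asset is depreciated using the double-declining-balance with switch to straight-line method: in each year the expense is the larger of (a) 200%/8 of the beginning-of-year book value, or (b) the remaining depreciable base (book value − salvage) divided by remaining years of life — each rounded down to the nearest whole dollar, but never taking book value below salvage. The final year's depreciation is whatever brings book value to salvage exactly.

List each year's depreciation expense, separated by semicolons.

$35,162; $26,372; $19,779; $14,834; $11,126; $8,344; $6,258; $676

Depreciable base = $140,651 − $18,100 = $122,551.
Year 1: DB = ⌊$140,651 × 200%/8⌋ = $35,162; SL = ⌊$122,551/8⌋ = $15,318 → take DB $35,162. Book value $105,489.
Year 2: DB = ⌊$105,489 × 200%/8⌋ = $26,372; SL = ⌊$87,389/7⌋ = $12,484 → take DB $26,372. Book value $79,117.
Year 3: DB = ⌊$79,117 × 200%/8⌋ = $19,779; SL = ⌊$61,017/6⌋ = $10,169 → take DB $19,779. Book value $59,338.
Year 4: DB = ⌊$59,338 × 200%/8⌋ = $14,834; SL = ⌊$41,238/5⌋ = $8,247 → take DB $14,834. Book value $44,504.
Year 5: DB = ⌊$44,504 × 200%/8⌋ = $11,126; SL = ⌊$26,404/4⌋ = $6,601 → take DB $11,126. Book value $33,378.
Year 6: DB = ⌊$33,378 × 200%/8⌋ = $8,344; SL = ⌊$15,278/3⌋ = $5,092 → take DB $8,344. Book value $25,034.
Year 7: DB = ⌊$25,034 × 200%/8⌋ = $6,258; SL = ⌊$6,934/2⌋ = $3,467 → take DB $6,258. Book value $18,776.
Year 8 (final): $18,776 − $18,100 = $676. Book value $18,100.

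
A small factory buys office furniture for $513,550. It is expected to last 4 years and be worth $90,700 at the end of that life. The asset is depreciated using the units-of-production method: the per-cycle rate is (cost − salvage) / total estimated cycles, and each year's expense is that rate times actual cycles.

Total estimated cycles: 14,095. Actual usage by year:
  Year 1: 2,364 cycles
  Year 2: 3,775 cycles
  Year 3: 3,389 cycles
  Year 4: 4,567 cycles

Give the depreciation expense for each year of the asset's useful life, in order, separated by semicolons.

Depreciable base = $513,550 − $90,700 = $422,850.
Rate = $422,850 / 14,095 cycles = $30 per cycle.
Year 1: 2,364 × $30 = $70,920. Book value $442,630.
Year 2: 3,775 × $30 = $113,250. Book value $329,380.
Year 3: 3,389 × $30 = $101,670. Book value $227,710.
Year 4: 4,567 × $30 = $137,010. Book value $90,700.

$70,920; $113,250; $101,670; $137,010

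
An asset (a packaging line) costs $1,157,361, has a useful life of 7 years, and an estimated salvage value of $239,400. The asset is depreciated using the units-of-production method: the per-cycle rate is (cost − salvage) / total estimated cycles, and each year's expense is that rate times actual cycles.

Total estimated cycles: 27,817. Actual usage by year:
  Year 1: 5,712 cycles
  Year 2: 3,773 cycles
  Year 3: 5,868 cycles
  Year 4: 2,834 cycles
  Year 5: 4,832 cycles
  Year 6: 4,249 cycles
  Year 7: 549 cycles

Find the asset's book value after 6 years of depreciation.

$257,517

Depreciable base = $1,157,361 − $239,400 = $917,961.
Rate = $917,961 / 27,817 cycles = $33 per cycle.
Year 1: 5,712 × $33 = $188,496. Book value $968,865.
Year 2: 3,773 × $33 = $124,509. Book value $844,356.
Year 3: 5,868 × $33 = $193,644. Book value $650,712.
Year 4: 2,834 × $33 = $93,522. Book value $557,190.
Year 5: 4,832 × $33 = $159,456. Book value $397,734.
Year 6: 4,249 × $33 = $140,217. Book value $257,517.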